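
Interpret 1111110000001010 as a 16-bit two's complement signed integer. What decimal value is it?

MSB is 1, so the value is negative. Find the magnitude:
1. Invert bits:  0000001111110101
2. Add 1:        0000001111110110  = 1014
3. Apply sign:   -1014

Answer: -1014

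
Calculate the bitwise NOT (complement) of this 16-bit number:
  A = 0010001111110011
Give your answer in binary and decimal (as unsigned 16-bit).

Flip each bit (0->1, 1->0):
  0010001111110011
  1101110000001100

Answer: 1101110000001100 (56332)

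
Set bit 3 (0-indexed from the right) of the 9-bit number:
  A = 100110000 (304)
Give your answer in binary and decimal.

Mask = 1 << 3 = 000001000
Bit 3 of A is 0, so OR-ing with the mask flips it to 1.
  100110000
| 000001000
-----------
  100111000

Answer: 100111000 (312)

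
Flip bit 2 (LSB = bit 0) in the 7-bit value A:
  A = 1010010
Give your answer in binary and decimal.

Mask = 1 << 2 = 0000100
Bit 2 of A is 0; XOR with the mask flips it to 1.
  1010010
^ 0000100
---------
  1010110

Answer: 1010110 (86)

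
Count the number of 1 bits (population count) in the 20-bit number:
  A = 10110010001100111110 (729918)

10110010001100111110
1-bits at positions (from bit 0 = LSB): 1, 2, 3, 4, 5, 8, 9, 13, 16, 17, 19
Count = 11

Answer: 11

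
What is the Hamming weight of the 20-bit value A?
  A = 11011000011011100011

11011000011011100011
1-bits at positions (from bit 0 = LSB): 0, 1, 5, 6, 7, 9, 10, 15, 16, 18, 19
Count = 11

Answer: 11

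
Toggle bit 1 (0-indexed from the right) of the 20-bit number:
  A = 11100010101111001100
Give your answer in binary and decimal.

Mask = 1 << 1 = 00000000000000000010
Bit 1 of A is 0; XOR with the mask flips it to 1.
  11100010101111001100
^ 00000000000000000010
----------------------
  11100010101111001110

Answer: 11100010101111001110 (928718)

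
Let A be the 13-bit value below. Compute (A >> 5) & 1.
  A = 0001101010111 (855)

Bit 5 is the 6th from the right.
  0001101010111
         ^
That bit is 0.

Answer: 0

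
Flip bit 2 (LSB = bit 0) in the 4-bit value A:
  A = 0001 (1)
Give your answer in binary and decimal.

Mask = 1 << 2 = 0100
Bit 2 of A is 0; XOR with the mask flips it to 1.
  0001
^ 0100
------
  0101

Answer: 0101 (5)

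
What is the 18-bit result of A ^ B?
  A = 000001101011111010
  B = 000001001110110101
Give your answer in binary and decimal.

Apply ^ to each column (1 where bits differ):
  000001101011111010
^ 000001001110110101
--------------------
  000000100101001111

Answer: 000000100101001111 (2383)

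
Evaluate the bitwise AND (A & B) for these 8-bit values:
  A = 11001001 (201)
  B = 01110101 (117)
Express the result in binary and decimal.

Apply & to each column (1 only where both bits are 1):
  11001001
& 01110101
----------
  01000001

Answer: 01000001 (65)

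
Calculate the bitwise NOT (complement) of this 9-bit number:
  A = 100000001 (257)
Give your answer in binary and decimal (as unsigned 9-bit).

Flip each bit (0->1, 1->0):
  100000001
  011111110

Answer: 011111110 (254)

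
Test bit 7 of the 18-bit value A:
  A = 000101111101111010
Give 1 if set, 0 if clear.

Bit 7 is the 8th from the right.
  000101111101111010
            ^
That bit is 0.

Answer: 0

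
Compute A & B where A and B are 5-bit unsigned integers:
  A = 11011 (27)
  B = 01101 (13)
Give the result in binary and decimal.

Apply & to each column (1 only where both bits are 1):
  11011
& 01101
-------
  01001

Answer: 01001 (9)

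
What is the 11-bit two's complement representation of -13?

1. Binary of +13:  00000001101
2. Invert bits:     11111110010
3. Add 1:           11111110011

Answer: 11111110011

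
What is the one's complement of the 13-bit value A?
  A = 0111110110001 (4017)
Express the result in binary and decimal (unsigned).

Flip each bit (0->1, 1->0):
  0111110110001
  1000001001110

Answer: 1000001001110 (4174)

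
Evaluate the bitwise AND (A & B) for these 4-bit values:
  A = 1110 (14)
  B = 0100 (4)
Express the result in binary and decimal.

Apply & to each column (1 only where both bits are 1):
  1110
& 0100
------
  0100

Answer: 0100 (4)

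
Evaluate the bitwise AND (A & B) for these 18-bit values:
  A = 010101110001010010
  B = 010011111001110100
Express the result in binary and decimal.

Apply & to each column (1 only where both bits are 1):
  010101110001010010
& 010011111001110100
--------------------
  010001110001010000

Answer: 010001110001010000 (72784)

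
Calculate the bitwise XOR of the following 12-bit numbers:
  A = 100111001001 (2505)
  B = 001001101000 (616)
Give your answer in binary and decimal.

Apply ^ to each column (1 where bits differ):
  100111001001
^ 001001101000
--------------
  101110100001

Answer: 101110100001 (2977)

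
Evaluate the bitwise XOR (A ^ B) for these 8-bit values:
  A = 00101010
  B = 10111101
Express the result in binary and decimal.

Apply ^ to each column (1 where bits differ):
  00101010
^ 10111101
----------
  10010111

Answer: 10010111 (151)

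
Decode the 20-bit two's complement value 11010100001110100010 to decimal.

MSB is 1, so the value is negative. Find the magnitude:
1. Invert bits:  00101011110001011101
2. Add 1:        00101011110001011110  = 179294
3. Apply sign:   -179294

Answer: -179294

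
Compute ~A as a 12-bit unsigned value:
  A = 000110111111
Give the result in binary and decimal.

Flip each bit (0->1, 1->0):
  000110111111
  111001000000

Answer: 111001000000 (3648)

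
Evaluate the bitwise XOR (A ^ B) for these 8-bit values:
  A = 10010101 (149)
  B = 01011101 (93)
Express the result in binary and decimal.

Apply ^ to each column (1 where bits differ):
  10010101
^ 01011101
----------
  11001000

Answer: 11001000 (200)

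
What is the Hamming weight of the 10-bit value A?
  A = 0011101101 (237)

0011101101
1-bits at positions (from bit 0 = LSB): 0, 2, 3, 5, 6, 7
Count = 6

Answer: 6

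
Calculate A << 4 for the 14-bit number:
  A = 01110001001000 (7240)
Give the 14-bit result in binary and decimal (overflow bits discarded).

Shift left by 4: drop the top 4 bit(s), append 4 zero(s) on the right.
  01110001001000  ->  discard [0111], keep [0001001000], append 0000
= 00010010000000

Answer: 00010010000000 (1152)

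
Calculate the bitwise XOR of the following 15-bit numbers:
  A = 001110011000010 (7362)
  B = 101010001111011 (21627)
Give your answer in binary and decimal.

Apply ^ to each column (1 where bits differ):
  001110011000010
^ 101010001111011
-----------------
  100100010111001

Answer: 100100010111001 (18617)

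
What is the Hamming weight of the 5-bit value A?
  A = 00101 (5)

00101
1-bits at positions (from bit 0 = LSB): 0, 2
Count = 2

Answer: 2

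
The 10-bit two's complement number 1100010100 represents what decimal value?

MSB is 1, so the value is negative. Find the magnitude:
1. Invert bits:  0011101011
2. Add 1:        0011101100  = 236
3. Apply sign:   -236

Answer: -236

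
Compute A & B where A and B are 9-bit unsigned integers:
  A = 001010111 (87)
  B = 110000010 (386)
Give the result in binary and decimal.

Apply & to each column (1 only where both bits are 1):
  001010111
& 110000010
-----------
  000000010

Answer: 000000010 (2)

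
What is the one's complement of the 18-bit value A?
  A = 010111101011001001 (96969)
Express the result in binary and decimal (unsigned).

Flip each bit (0->1, 1->0):
  010111101011001001
  101000010100110110

Answer: 101000010100110110 (165174)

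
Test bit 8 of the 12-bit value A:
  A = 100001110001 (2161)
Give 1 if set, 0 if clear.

Bit 8 is the 9th from the right.
  100001110001
     ^
That bit is 0.

Answer: 0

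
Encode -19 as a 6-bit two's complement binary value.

1. Binary of +19:  010011
2. Invert bits:     101100
3. Add 1:           101101

Answer: 101101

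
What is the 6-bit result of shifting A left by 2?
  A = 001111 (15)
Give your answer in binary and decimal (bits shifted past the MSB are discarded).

Shift left by 2: drop the top 2 bit(s), append 2 zero(s) on the right.
  001111  ->  discard [00], keep [1111], append 00
= 111100

Answer: 111100 (60)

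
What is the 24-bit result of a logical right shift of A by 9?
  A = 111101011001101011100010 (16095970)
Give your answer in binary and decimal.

Logical shift right by 9: drop the bottom 9 bit(s), prepend 9 zero(s) on the left.
  111101011001101011100010  ->  keep [111101011001101], discard [011100010], prepend 000000000
= 000000000111101011001101

Answer: 000000000111101011001101 (31437)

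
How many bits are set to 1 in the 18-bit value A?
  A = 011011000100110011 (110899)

011011000100110011
1-bits at positions (from bit 0 = LSB): 0, 1, 4, 5, 8, 12, 13, 15, 16
Count = 9

Answer: 9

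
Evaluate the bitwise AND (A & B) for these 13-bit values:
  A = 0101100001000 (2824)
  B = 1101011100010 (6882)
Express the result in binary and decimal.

Apply & to each column (1 only where both bits are 1):
  0101100001000
& 1101011100010
---------------
  0101000000000

Answer: 0101000000000 (2560)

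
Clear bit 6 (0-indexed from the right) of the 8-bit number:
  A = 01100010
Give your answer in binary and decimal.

Mask = ~(1 << 6) = 10111111
Bit 6 of A is 1, so AND-ing with the mask clears it to 0.
  01100010
& 10111111
----------
  00100010

Answer: 00100010 (34)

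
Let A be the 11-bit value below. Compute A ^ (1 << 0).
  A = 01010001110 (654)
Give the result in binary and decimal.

Mask = 1 << 0 = 00000000001
Bit 0 of A is 0; XOR with the mask flips it to 1.
  01010001110
^ 00000000001
-------------
  01010001111

Answer: 01010001111 (655)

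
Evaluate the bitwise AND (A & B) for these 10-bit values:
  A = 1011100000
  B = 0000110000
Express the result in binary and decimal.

Apply & to each column (1 only where both bits are 1):
  1011100000
& 0000110000
------------
  0000100000

Answer: 0000100000 (32)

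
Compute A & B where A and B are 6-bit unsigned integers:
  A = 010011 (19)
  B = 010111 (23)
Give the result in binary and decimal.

Apply & to each column (1 only where both bits are 1):
  010011
& 010111
--------
  010011

Answer: 010011 (19)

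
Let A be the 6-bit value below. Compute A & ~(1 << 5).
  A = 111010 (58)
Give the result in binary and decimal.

Mask = ~(1 << 5) = 011111
Bit 5 of A is 1, so AND-ing with the mask clears it to 0.
  111010
& 011111
--------
  011010

Answer: 011010 (26)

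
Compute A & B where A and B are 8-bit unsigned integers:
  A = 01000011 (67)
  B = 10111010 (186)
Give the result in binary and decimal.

Apply & to each column (1 only where both bits are 1):
  01000011
& 10111010
----------
  00000010

Answer: 00000010 (2)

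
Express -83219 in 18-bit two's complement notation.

1. Binary of +83219:  010100010100010011
2. Invert bits:     101011101011101100
3. Add 1:           101011101011101101

Answer: 101011101011101101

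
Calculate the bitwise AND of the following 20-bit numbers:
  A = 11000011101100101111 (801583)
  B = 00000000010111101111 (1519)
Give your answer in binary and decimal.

Apply & to each column (1 only where both bits are 1):
  11000011101100101111
& 00000000010111101111
----------------------
  00000000000100101111

Answer: 00000000000100101111 (303)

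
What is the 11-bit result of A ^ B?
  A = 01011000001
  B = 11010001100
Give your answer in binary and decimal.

Apply ^ to each column (1 where bits differ):
  01011000001
^ 11010001100
-------------
  10001001101

Answer: 10001001101 (1101)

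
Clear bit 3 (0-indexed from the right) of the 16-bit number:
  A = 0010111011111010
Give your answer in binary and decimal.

Mask = ~(1 << 3) = 1111111111110111
Bit 3 of A is 1, so AND-ing with the mask clears it to 0.
  0010111011111010
& 1111111111110111
------------------
  0010111011110010

Answer: 0010111011110010 (12018)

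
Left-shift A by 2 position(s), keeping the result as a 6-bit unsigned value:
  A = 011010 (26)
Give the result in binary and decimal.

Shift left by 2: drop the top 2 bit(s), append 2 zero(s) on the right.
  011010  ->  discard [01], keep [1010], append 00
= 101000

Answer: 101000 (40)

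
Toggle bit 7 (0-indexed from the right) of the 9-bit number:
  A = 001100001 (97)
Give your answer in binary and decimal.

Mask = 1 << 7 = 010000000
Bit 7 of A is 0; XOR with the mask flips it to 1.
  001100001
^ 010000000
-----------
  011100001

Answer: 011100001 (225)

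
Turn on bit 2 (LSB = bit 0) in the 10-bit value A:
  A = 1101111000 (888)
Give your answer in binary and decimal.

Mask = 1 << 2 = 0000000100
Bit 2 of A is 0, so OR-ing with the mask flips it to 1.
  1101111000
| 0000000100
------------
  1101111100

Answer: 1101111100 (892)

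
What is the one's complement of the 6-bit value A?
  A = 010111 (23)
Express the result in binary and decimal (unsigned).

Flip each bit (0->1, 1->0):
  010111
  101000

Answer: 101000 (40)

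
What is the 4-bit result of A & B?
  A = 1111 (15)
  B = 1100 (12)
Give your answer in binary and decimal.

Apply & to each column (1 only where both bits are 1):
  1111
& 1100
------
  1100

Answer: 1100 (12)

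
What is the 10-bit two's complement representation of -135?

1. Binary of +135:  0010000111
2. Invert bits:     1101111000
3. Add 1:           1101111001

Answer: 1101111001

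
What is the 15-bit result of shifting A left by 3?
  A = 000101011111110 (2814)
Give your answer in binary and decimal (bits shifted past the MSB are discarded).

Shift left by 3: drop the top 3 bit(s), append 3 zero(s) on the right.
  000101011111110  ->  discard [000], keep [101011111110], append 000
= 101011111110000

Answer: 101011111110000 (22512)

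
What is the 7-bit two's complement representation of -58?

1. Binary of +58:  0111010
2. Invert bits:     1000101
3. Add 1:           1000110

Answer: 1000110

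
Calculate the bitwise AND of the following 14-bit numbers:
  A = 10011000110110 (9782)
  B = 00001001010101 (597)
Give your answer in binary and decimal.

Apply & to each column (1 only where both bits are 1):
  10011000110110
& 00001001010101
----------------
  00001000010100

Answer: 00001000010100 (532)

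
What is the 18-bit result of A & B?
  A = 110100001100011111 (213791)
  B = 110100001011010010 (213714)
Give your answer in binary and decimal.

Apply & to each column (1 only where both bits are 1):
  110100001100011111
& 110100001011010010
--------------------
  110100001000010010

Answer: 110100001000010010 (213522)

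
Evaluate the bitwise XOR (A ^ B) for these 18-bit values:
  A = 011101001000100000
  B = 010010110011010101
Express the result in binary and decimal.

Apply ^ to each column (1 where bits differ):
  011101001000100000
^ 010010110011010101
--------------------
  001111111011110101

Answer: 001111111011110101 (65269)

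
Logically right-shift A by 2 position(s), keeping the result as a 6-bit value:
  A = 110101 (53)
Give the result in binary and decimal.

Logical shift right by 2: drop the bottom 2 bit(s), prepend 2 zero(s) on the left.
  110101  ->  keep [1101], discard [01], prepend 00
= 001101

Answer: 001101 (13)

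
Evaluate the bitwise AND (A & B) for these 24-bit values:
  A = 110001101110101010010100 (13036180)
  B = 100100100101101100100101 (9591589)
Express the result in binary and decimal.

Apply & to each column (1 only where both bits are 1):
  110001101110101010010100
& 100100100101101100100101
--------------------------
  100000100100101000000100

Answer: 100000100100101000000100 (8538628)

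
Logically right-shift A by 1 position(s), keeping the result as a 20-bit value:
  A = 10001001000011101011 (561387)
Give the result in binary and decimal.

Logical shift right by 1: drop the bottom 1 bit(s), prepend 1 zero(s) on the left.
  10001001000011101011  ->  keep [1000100100001110101], discard [1], prepend 0
= 01000100100001110101

Answer: 01000100100001110101 (280693)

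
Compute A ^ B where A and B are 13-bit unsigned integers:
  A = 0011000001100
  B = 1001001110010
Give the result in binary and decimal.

Apply ^ to each column (1 where bits differ):
  0011000001100
^ 1001001110010
---------------
  1010001111110

Answer: 1010001111110 (5246)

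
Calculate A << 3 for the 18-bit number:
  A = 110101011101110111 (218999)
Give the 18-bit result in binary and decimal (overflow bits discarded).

Shift left by 3: drop the top 3 bit(s), append 3 zero(s) on the right.
  110101011101110111  ->  discard [110], keep [101011101110111], append 000
= 101011101110111000

Answer: 101011101110111000 (179128)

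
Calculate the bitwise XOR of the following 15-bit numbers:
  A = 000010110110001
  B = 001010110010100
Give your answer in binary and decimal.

Apply ^ to each column (1 where bits differ):
  000010110110001
^ 001010110010100
-----------------
  001000000100101

Answer: 001000000100101 (4133)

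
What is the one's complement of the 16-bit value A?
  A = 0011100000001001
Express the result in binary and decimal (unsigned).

Flip each bit (0->1, 1->0):
  0011100000001001
  1100011111110110

Answer: 1100011111110110 (51190)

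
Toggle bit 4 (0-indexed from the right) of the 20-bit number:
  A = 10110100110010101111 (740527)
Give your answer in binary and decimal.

Mask = 1 << 4 = 00000000000000010000
Bit 4 of A is 0; XOR with the mask flips it to 1.
  10110100110010101111
^ 00000000000000010000
----------------------
  10110100110010111111

Answer: 10110100110010111111 (740543)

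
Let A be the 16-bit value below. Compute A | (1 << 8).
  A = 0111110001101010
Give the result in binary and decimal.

Mask = 1 << 8 = 0000000100000000
Bit 8 of A is 0, so OR-ing with the mask flips it to 1.
  0111110001101010
| 0000000100000000
------------------
  0111110101101010

Answer: 0111110101101010 (32106)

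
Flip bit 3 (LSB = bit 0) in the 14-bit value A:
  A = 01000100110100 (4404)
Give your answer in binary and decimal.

Mask = 1 << 3 = 00000000001000
Bit 3 of A is 0; XOR with the mask flips it to 1.
  01000100110100
^ 00000000001000
----------------
  01000100111100

Answer: 01000100111100 (4412)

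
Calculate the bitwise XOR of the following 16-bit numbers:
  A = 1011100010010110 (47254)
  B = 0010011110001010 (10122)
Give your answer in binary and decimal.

Apply ^ to each column (1 where bits differ):
  1011100010010110
^ 0010011110001010
------------------
  1001111100011100

Answer: 1001111100011100 (40732)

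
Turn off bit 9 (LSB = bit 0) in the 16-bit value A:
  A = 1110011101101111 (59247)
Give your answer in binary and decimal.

Mask = ~(1 << 9) = 1111110111111111
Bit 9 of A is 1, so AND-ing with the mask clears it to 0.
  1110011101101111
& 1111110111111111
------------------
  1110010101101111

Answer: 1110010101101111 (58735)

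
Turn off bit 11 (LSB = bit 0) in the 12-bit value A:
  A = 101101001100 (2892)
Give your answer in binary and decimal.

Mask = ~(1 << 11) = 011111111111
Bit 11 of A is 1, so AND-ing with the mask clears it to 0.
  101101001100
& 011111111111
--------------
  001101001100

Answer: 001101001100 (844)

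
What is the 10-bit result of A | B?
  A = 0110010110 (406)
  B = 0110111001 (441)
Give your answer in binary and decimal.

Apply | to each column (1 where either bit is 1):
  0110010110
| 0110111001
------------
  0110111111

Answer: 0110111111 (447)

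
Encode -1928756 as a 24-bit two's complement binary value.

1. Binary of +1928756:  000111010110111000110100
2. Invert bits:     111000101001000111001011
3. Add 1:           111000101001000111001100

Answer: 111000101001000111001100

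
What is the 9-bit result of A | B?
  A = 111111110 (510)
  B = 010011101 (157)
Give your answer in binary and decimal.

Apply | to each column (1 where either bit is 1):
  111111110
| 010011101
-----------
  111111111

Answer: 111111111 (511)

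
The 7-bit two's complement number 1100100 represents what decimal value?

MSB is 1, so the value is negative. Find the magnitude:
1. Invert bits:  0011011
2. Add 1:        0011100  = 28
3. Apply sign:   -28

Answer: -28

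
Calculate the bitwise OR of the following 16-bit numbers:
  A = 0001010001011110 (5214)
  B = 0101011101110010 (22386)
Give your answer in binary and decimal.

Apply | to each column (1 where either bit is 1):
  0001010001011110
| 0101011101110010
------------------
  0101011101111110

Answer: 0101011101111110 (22398)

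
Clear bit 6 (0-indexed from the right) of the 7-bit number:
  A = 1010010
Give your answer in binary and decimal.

Mask = ~(1 << 6) = 0111111
Bit 6 of A is 1, so AND-ing with the mask clears it to 0.
  1010010
& 0111111
---------
  0010010

Answer: 0010010 (18)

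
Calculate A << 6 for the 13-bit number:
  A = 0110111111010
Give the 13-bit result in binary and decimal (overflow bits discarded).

Shift left by 6: drop the top 6 bit(s), append 6 zero(s) on the right.
  0110111111010  ->  discard [011011], keep [1111010], append 000000
= 1111010000000

Answer: 1111010000000 (7808)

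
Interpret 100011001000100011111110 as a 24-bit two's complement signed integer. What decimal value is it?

MSB is 1, so the value is negative. Find the magnitude:
1. Invert bits:  011100110111011100000001
2. Add 1:        011100110111011100000010  = 7567106
3. Apply sign:   -7567106

Answer: -7567106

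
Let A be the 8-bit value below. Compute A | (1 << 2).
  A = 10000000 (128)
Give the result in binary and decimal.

Mask = 1 << 2 = 00000100
Bit 2 of A is 0, so OR-ing with the mask flips it to 1.
  10000000
| 00000100
----------
  10000100

Answer: 10000100 (132)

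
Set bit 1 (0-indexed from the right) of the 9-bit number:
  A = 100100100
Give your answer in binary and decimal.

Mask = 1 << 1 = 000000010
Bit 1 of A is 0, so OR-ing with the mask flips it to 1.
  100100100
| 000000010
-----------
  100100110

Answer: 100100110 (294)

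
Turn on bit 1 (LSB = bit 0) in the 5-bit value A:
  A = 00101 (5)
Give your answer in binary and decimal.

Mask = 1 << 1 = 00010
Bit 1 of A is 0, so OR-ing with the mask flips it to 1.
  00101
| 00010
-------
  00111

Answer: 00111 (7)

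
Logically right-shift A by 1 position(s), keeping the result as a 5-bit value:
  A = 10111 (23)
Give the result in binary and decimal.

Logical shift right by 1: drop the bottom 1 bit(s), prepend 1 zero(s) on the left.
  10111  ->  keep [1011], discard [1], prepend 0
= 01011

Answer: 01011 (11)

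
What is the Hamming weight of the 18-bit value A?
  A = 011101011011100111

011101011011100111
1-bits at positions (from bit 0 = LSB): 0, 1, 2, 5, 6, 7, 9, 10, 12, 14, 15, 16
Count = 12

Answer: 12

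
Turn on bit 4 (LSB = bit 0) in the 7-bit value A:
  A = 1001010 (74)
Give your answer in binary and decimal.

Mask = 1 << 4 = 0010000
Bit 4 of A is 0, so OR-ing with the mask flips it to 1.
  1001010
| 0010000
---------
  1011010

Answer: 1011010 (90)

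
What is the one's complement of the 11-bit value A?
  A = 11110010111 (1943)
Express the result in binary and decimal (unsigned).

Flip each bit (0->1, 1->0):
  11110010111
  00001101000

Answer: 00001101000 (104)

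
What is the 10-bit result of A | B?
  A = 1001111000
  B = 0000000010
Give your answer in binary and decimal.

Apply | to each column (1 where either bit is 1):
  1001111000
| 0000000010
------------
  1001111010

Answer: 1001111010 (634)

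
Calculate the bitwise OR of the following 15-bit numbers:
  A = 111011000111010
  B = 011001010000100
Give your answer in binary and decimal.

Apply | to each column (1 where either bit is 1):
  111011000111010
| 011001010000100
-----------------
  111011010111110

Answer: 111011010111110 (30398)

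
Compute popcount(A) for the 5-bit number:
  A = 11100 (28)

11100
1-bits at positions (from bit 0 = LSB): 2, 3, 4
Count = 3

Answer: 3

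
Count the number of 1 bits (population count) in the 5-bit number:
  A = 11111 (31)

11111
1-bits at positions (from bit 0 = LSB): 0, 1, 2, 3, 4
Count = 5

Answer: 5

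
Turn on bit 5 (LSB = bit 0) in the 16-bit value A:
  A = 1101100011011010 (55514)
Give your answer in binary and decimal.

Mask = 1 << 5 = 0000000000100000
Bit 5 of A is 0, so OR-ing with the mask flips it to 1.
  1101100011011010
| 0000000000100000
------------------
  1101100011111010

Answer: 1101100011111010 (55546)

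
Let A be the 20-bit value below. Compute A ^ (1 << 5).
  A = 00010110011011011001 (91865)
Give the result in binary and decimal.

Mask = 1 << 5 = 00000000000000100000
Bit 5 of A is 0; XOR with the mask flips it to 1.
  00010110011011011001
^ 00000000000000100000
----------------------
  00010110011011111001

Answer: 00010110011011111001 (91897)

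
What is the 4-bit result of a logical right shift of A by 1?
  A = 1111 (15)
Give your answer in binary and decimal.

Logical shift right by 1: drop the bottom 1 bit(s), prepend 1 zero(s) on the left.
  1111  ->  keep [111], discard [1], prepend 0
= 0111

Answer: 0111 (7)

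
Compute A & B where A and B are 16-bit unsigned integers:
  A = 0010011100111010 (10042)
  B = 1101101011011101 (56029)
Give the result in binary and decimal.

Apply & to each column (1 only where both bits are 1):
  0010011100111010
& 1101101011011101
------------------
  0000001000011000

Answer: 0000001000011000 (536)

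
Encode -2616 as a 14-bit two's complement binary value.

1. Binary of +2616:  00101000111000
2. Invert bits:     11010111000111
3. Add 1:           11010111001000

Answer: 11010111001000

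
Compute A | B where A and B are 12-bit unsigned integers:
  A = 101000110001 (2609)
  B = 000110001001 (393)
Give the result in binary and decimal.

Apply | to each column (1 where either bit is 1):
  101000110001
| 000110001001
--------------
  101110111001

Answer: 101110111001 (3001)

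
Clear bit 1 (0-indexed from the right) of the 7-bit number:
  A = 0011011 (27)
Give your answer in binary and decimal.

Mask = ~(1 << 1) = 1111101
Bit 1 of A is 1, so AND-ing with the mask clears it to 0.
  0011011
& 1111101
---------
  0011001

Answer: 0011001 (25)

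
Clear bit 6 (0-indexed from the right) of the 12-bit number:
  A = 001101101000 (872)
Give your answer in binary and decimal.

Mask = ~(1 << 6) = 111110111111
Bit 6 of A is 1, so AND-ing with the mask clears it to 0.
  001101101000
& 111110111111
--------------
  001100101000

Answer: 001100101000 (808)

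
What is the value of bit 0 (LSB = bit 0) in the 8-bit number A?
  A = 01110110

Bit 0 is the 1st from the right.
  01110110
         ^
That bit is 0.

Answer: 0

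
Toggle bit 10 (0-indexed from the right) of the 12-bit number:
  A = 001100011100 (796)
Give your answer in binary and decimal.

Mask = 1 << 10 = 010000000000
Bit 10 of A is 0; XOR with the mask flips it to 1.
  001100011100
^ 010000000000
--------------
  011100011100

Answer: 011100011100 (1820)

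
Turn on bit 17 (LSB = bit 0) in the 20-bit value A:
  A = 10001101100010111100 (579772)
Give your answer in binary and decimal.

Mask = 1 << 17 = 00100000000000000000
Bit 17 of A is 0, so OR-ing with the mask flips it to 1.
  10001101100010111100
| 00100000000000000000
----------------------
  10101101100010111100

Answer: 10101101100010111100 (710844)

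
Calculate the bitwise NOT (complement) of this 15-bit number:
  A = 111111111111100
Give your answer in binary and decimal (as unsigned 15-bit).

Flip each bit (0->1, 1->0):
  111111111111100
  000000000000011

Answer: 000000000000011 (3)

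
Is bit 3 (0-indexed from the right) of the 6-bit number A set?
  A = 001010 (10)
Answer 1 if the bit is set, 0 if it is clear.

Bit 3 is the 4th from the right.
  001010
    ^
That bit is 1.

Answer: 1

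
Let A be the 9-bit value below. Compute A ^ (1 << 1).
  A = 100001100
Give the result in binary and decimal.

Mask = 1 << 1 = 000000010
Bit 1 of A is 0; XOR with the mask flips it to 1.
  100001100
^ 000000010
-----------
  100001110

Answer: 100001110 (270)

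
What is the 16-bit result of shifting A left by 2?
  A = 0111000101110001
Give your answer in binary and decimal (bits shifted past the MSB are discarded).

Shift left by 2: drop the top 2 bit(s), append 2 zero(s) on the right.
  0111000101110001  ->  discard [01], keep [11000101110001], append 00
= 1100010111000100

Answer: 1100010111000100 (50628)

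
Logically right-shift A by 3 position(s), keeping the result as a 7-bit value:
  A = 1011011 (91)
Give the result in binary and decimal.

Logical shift right by 3: drop the bottom 3 bit(s), prepend 3 zero(s) on the left.
  1011011  ->  keep [1011], discard [011], prepend 000
= 0001011

Answer: 0001011 (11)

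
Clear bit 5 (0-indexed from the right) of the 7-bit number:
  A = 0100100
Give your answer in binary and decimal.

Mask = ~(1 << 5) = 1011111
Bit 5 of A is 1, so AND-ing with the mask clears it to 0.
  0100100
& 1011111
---------
  0000100

Answer: 0000100 (4)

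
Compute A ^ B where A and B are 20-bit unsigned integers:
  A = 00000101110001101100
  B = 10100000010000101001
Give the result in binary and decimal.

Apply ^ to each column (1 where bits differ):
  00000101110001101100
^ 10100000010000101001
----------------------
  10100101100001000101

Answer: 10100101100001000101 (677957)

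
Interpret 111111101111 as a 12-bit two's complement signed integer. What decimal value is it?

MSB is 1, so the value is negative. Find the magnitude:
1. Invert bits:  000000010000
2. Add 1:        000000010001  = 17
3. Apply sign:   -17

Answer: -17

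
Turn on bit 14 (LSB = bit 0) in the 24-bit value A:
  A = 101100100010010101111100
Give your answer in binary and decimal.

Mask = 1 << 14 = 000000000100000000000000
Bit 14 of A is 0, so OR-ing with the mask flips it to 1.
  101100100010010101111100
| 000000000100000000000000
--------------------------
  101100100110010101111100

Answer: 101100100110010101111100 (11691388)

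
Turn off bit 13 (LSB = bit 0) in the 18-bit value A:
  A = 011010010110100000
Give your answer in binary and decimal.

Mask = ~(1 << 13) = 111101111111111111
Bit 13 of A is 1, so AND-ing with the mask clears it to 0.
  011010010110100000
& 111101111111111111
--------------------
  011000010110100000

Answer: 011000010110100000 (99744)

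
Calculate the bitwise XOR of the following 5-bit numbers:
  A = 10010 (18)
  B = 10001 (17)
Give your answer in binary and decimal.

Apply ^ to each column (1 where bits differ):
  10010
^ 10001
-------
  00011

Answer: 00011 (3)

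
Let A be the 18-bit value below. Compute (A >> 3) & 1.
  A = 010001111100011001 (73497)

Bit 3 is the 4th from the right.
  010001111100011001
                ^
That bit is 1.

Answer: 1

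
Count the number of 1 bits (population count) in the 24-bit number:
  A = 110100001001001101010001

110100001001001101010001
1-bits at positions (from bit 0 = LSB): 0, 4, 6, 8, 9, 12, 15, 20, 22, 23
Count = 10

Answer: 10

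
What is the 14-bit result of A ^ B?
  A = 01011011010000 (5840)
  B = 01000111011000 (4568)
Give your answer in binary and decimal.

Apply ^ to each column (1 where bits differ):
  01011011010000
^ 01000111011000
----------------
  00011100001000

Answer: 00011100001000 (1800)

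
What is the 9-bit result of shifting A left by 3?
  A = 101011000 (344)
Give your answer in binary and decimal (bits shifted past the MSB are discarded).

Shift left by 3: drop the top 3 bit(s), append 3 zero(s) on the right.
  101011000  ->  discard [101], keep [011000], append 000
= 011000000

Answer: 011000000 (192)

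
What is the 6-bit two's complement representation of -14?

1. Binary of +14:  001110
2. Invert bits:     110001
3. Add 1:           110010

Answer: 110010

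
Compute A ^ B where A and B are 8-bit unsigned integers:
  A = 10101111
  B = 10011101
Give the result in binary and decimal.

Apply ^ to each column (1 where bits differ):
  10101111
^ 10011101
----------
  00110010

Answer: 00110010 (50)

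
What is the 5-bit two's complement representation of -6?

1. Binary of +6:  00110
2. Invert bits:     11001
3. Add 1:           11010

Answer: 11010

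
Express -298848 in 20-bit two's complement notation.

1. Binary of +298848:  01001000111101100000
2. Invert bits:     10110111000010011111
3. Add 1:           10110111000010100000

Answer: 10110111000010100000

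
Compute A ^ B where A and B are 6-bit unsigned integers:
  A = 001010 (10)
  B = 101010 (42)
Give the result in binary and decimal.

Apply ^ to each column (1 where bits differ):
  001010
^ 101010
--------
  100000

Answer: 100000 (32)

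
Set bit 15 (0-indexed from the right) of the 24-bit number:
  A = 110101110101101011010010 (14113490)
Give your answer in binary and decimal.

Mask = 1 << 15 = 000000001000000000000000
Bit 15 of A is 0, so OR-ing with the mask flips it to 1.
  110101110101101011010010
| 000000001000000000000000
--------------------------
  110101111101101011010010

Answer: 110101111101101011010010 (14146258)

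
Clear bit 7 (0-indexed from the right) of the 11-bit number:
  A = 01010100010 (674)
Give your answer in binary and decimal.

Mask = ~(1 << 7) = 11101111111
Bit 7 of A is 1, so AND-ing with the mask clears it to 0.
  01010100010
& 11101111111
-------------
  01000100010

Answer: 01000100010 (546)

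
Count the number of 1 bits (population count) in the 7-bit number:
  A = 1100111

1100111
1-bits at positions (from bit 0 = LSB): 0, 1, 2, 5, 6
Count = 5

Answer: 5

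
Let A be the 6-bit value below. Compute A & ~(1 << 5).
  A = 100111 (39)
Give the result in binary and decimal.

Mask = ~(1 << 5) = 011111
Bit 5 of A is 1, so AND-ing with the mask clears it to 0.
  100111
& 011111
--------
  000111

Answer: 000111 (7)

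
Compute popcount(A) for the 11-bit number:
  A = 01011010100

01011010100
1-bits at positions (from bit 0 = LSB): 2, 4, 6, 7, 9
Count = 5

Answer: 5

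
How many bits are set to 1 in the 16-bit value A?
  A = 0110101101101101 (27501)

0110101101101101
1-bits at positions (from bit 0 = LSB): 0, 2, 3, 5, 6, 8, 9, 11, 13, 14
Count = 10

Answer: 10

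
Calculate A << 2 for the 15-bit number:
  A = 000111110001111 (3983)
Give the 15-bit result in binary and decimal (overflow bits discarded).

Shift left by 2: drop the top 2 bit(s), append 2 zero(s) on the right.
  000111110001111  ->  discard [00], keep [0111110001111], append 00
= 011111000111100

Answer: 011111000111100 (15932)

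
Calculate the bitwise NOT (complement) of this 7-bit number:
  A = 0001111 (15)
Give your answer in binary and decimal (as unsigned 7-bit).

Flip each bit (0->1, 1->0):
  0001111
  1110000

Answer: 1110000 (112)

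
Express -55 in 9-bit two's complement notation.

1. Binary of +55:  000110111
2. Invert bits:     111001000
3. Add 1:           111001001

Answer: 111001001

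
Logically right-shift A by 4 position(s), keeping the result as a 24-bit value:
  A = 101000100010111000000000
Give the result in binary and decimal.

Logical shift right by 4: drop the bottom 4 bit(s), prepend 4 zero(s) on the left.
  101000100010111000000000  ->  keep [10100010001011100000], discard [0000], prepend 0000
= 000010100010001011100000

Answer: 000010100010001011100000 (664288)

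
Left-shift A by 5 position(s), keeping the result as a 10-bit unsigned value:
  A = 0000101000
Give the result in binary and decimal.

Shift left by 5: drop the top 5 bit(s), append 5 zero(s) on the right.
  0000101000  ->  discard [00001], keep [01000], append 00000
= 0100000000

Answer: 0100000000 (256)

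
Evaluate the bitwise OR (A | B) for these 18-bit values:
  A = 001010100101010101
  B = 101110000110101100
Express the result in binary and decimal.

Apply | to each column (1 where either bit is 1):
  001010100101010101
| 101110000110101100
--------------------
  101110100111111101

Answer: 101110100111111101 (190973)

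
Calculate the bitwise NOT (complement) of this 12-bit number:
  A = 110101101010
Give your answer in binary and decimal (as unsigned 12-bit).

Flip each bit (0->1, 1->0):
  110101101010
  001010010101

Answer: 001010010101 (661)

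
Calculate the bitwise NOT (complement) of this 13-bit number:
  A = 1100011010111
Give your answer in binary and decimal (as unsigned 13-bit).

Flip each bit (0->1, 1->0):
  1100011010111
  0011100101000

Answer: 0011100101000 (1832)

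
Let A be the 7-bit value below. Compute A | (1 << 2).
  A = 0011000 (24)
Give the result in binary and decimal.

Mask = 1 << 2 = 0000100
Bit 2 of A is 0, so OR-ing with the mask flips it to 1.
  0011000
| 0000100
---------
  0011100

Answer: 0011100 (28)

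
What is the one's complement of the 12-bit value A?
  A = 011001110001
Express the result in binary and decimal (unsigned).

Flip each bit (0->1, 1->0):
  011001110001
  100110001110

Answer: 100110001110 (2446)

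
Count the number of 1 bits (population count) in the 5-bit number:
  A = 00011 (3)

00011
1-bits at positions (from bit 0 = LSB): 0, 1
Count = 2

Answer: 2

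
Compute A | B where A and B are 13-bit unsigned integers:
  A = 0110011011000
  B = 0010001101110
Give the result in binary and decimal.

Apply | to each column (1 where either bit is 1):
  0110011011000
| 0010001101110
---------------
  0110011111110

Answer: 0110011111110 (3326)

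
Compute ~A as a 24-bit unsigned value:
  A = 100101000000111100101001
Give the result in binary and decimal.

Flip each bit (0->1, 1->0):
  100101000000111100101001
  011010111111000011010110

Answer: 011010111111000011010110 (7074006)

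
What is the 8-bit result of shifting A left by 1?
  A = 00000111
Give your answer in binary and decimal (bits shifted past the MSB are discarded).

Shift left by 1: drop the top 1 bit(s), append 1 zero(s) on the right.
  00000111  ->  discard [0], keep [0000111], append 0
= 00001110

Answer: 00001110 (14)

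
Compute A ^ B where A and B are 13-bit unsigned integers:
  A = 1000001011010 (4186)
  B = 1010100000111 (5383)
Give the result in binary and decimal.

Apply ^ to each column (1 where bits differ):
  1000001011010
^ 1010100000111
---------------
  0010101011101

Answer: 0010101011101 (1373)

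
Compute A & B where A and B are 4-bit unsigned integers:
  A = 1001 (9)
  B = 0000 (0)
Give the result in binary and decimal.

Apply & to each column (1 only where both bits are 1):
  1001
& 0000
------
  0000

Answer: 0000 (0)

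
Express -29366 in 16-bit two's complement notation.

1. Binary of +29366:  0111001010110110
2. Invert bits:     1000110101001001
3. Add 1:           1000110101001010

Answer: 1000110101001010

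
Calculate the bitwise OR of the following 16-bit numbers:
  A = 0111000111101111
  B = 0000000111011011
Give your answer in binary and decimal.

Apply | to each column (1 where either bit is 1):
  0111000111101111
| 0000000111011011
------------------
  0111000111111111

Answer: 0111000111111111 (29183)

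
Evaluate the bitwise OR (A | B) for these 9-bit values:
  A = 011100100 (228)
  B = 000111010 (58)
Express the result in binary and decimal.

Apply | to each column (1 where either bit is 1):
  011100100
| 000111010
-----------
  011111110

Answer: 011111110 (254)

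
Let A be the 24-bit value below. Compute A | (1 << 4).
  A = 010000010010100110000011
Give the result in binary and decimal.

Mask = 1 << 4 = 000000000000000000010000
Bit 4 of A is 0, so OR-ing with the mask flips it to 1.
  010000010010100110000011
| 000000000000000000010000
--------------------------
  010000010010100110010011

Answer: 010000010010100110010011 (4270483)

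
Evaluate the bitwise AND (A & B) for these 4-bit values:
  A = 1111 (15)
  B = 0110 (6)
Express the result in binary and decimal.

Apply & to each column (1 only where both bits are 1):
  1111
& 0110
------
  0110

Answer: 0110 (6)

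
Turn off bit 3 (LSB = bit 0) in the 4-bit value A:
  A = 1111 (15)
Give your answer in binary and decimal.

Mask = ~(1 << 3) = 0111
Bit 3 of A is 1, so AND-ing with the mask clears it to 0.
  1111
& 0111
------
  0111

Answer: 0111 (7)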